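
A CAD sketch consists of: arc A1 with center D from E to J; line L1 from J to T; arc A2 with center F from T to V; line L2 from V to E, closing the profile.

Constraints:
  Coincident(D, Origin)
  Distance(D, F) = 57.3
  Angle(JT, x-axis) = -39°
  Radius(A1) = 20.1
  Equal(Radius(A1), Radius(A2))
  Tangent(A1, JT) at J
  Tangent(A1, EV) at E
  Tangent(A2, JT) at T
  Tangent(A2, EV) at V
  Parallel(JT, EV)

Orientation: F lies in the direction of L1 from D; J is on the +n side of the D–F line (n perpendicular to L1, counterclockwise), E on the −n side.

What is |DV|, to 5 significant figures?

60.723

Tangency of A1 to both parallel lines with radius 20.1 puts J and E at D ± 20.1·n: J = (12.649, 15.621), E = (-12.649, -15.621). Equal radii place T and V the same way about F: T = F + 20.1·n = (57.180, -20.439), V = F − 20.1·n = (31.881, -51.681). Then |DV| = |V − D| = 60.723.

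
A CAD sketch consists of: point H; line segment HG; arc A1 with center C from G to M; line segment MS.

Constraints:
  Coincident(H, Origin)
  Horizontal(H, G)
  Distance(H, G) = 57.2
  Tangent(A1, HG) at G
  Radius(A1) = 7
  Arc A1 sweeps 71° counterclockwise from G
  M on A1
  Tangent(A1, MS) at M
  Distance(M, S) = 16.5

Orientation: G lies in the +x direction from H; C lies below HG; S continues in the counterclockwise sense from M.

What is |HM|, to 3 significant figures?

50.8

H is at the origin; H and G share the same y with |HG| = 57.2 and G on the +x side, so G = (57.2, 0.00). Tangency of A1 to HG means the radius CG is perpendicular to HG, so C = G + (0, -7) = (57.2, -7.00). On A1, G sits at bearing 90° from C; a 71° counterclockwise sweep puts M at bearing 161°, so M = C + 7.0·(cos 161°, sin 161°) = (50.6, -4.72). Then |HM| = |M − H| = 50.8.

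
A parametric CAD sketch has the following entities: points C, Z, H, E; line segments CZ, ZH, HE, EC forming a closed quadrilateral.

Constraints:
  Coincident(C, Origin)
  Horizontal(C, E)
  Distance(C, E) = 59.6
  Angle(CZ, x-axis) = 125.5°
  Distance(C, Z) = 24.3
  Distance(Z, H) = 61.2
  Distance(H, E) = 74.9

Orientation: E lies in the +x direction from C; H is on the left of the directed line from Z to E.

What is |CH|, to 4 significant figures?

71.24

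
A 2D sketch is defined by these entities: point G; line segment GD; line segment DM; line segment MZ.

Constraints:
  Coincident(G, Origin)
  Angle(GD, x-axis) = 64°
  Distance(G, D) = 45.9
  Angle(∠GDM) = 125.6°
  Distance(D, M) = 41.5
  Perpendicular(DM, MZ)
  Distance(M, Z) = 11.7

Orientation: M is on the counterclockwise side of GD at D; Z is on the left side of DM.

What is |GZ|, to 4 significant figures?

72.87

∠GDM = 125.6°, so DM runs at 64.0° + (180° − 125.6°) = 118.4° from the x-axis; with |DM| = 41.5, M = D + 41.5·(cos 118.4°, sin 118.4°) = (0.3828, 77.76). DM ⟂ MZ; with |MZ| = 11.7 on the left of DM, Z = M + 11.7·(-0.8796, -0.4756) = (-9.909, 72.20). Then |GZ| = |Z − G| = 72.87.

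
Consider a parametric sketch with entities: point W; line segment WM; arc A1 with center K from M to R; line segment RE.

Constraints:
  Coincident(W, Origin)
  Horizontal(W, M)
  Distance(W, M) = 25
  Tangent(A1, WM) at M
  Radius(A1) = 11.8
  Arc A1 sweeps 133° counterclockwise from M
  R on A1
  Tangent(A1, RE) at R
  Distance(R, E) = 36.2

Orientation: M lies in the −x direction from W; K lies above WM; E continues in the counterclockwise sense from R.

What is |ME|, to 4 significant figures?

49.03

On A1, M sits at bearing -90° from K; a 133° counterclockwise sweep puts R at bearing 43°, so R = K + 11.8·(cos 43°, sin 43°) = (-16.37, 19.85). Since A1 is tangent to RE there, KR ⟂ RE, so RE runs along (−sin 43°, cos 43°); with |RE| = 36.2, E = (-41.06, 46.32). Then |ME| = |E − M| = 49.03.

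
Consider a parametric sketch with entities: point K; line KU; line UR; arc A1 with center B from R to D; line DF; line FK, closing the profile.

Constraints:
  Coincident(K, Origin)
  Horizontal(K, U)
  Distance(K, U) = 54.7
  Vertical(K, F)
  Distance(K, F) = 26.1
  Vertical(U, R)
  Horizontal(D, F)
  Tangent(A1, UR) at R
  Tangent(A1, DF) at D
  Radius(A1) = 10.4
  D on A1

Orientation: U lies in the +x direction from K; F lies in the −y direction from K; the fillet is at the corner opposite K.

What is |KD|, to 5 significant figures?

51.417

K is at the origin; KU is horizontal with |KU| = 54.7 and U on the +x side, so U = (54.700, 0.0000). K and F share the same x with |KF| = 26.1 and F on the −y side, so F = (0.0000, -26.100). The virtual corner opposite K is at (54.700, -26.100). Tangency of A1 to UR means the radius BR is perpendicular to UR and tangency of A1 to DF means the radius BD is perpendicular to DF, with radius 10.4, so the center B sits 10.4 in from both sides at B = (44.300, -15.700). That places the tangent points at R = (54.700, -15.700) on UR and D = (44.300, -26.100) on DF. Then |KD| = |D − K| = 51.417.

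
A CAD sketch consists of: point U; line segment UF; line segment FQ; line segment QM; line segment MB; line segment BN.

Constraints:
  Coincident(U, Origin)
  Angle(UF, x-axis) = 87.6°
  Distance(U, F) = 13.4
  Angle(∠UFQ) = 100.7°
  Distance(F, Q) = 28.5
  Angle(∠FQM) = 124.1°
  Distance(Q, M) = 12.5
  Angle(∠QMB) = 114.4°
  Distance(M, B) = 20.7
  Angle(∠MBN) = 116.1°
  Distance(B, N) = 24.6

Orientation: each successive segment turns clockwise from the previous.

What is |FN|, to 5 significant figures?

25.686

U is at the origin; UF runs at 87.6° with length 13.4, so F = (0.56113, 13.388). ∠UFQ = 100.7° gives FQ at 8.3000° from the x-axis; with |FQ| = 28.5, Q = (28.763, 17.502). ∠FQM = 124.1° gives QM at -47.600° from the x-axis; with |QM| = 12.5, M = (37.191, 8.2717). ∠QMB = 114.4° gives MB at -113.20° from the x-axis; with |MB| = 20.7, B = (29.037, -10.754). ∠MBN = 116.1° gives BN at -177.10° from the x-axis; with |BN| = 24.6, N = (4.4683, -11.999). Then |FN| = |N − F| = 25.686.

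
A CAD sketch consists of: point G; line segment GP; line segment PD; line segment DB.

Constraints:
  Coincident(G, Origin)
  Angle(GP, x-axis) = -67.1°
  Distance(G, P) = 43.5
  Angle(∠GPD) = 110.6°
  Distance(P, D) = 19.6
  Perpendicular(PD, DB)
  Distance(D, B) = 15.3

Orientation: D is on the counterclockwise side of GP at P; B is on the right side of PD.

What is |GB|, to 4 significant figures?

66.00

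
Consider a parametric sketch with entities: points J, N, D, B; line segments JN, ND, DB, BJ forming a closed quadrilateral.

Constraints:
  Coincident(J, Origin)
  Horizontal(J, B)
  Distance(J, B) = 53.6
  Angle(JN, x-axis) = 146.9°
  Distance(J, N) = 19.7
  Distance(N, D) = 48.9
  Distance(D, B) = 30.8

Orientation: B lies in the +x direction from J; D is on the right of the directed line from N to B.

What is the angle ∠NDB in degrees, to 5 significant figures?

124.14°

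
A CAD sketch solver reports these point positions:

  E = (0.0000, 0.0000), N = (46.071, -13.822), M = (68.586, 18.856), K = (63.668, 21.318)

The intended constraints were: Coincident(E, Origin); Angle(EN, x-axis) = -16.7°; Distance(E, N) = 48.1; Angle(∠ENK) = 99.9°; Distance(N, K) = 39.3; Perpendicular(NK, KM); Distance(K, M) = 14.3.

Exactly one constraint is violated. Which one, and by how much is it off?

Distance(K, M) = 14.3 — off by 8.80.

E = (0.00, 0.00) ✓; EN at -16.70° ✓; |EN| = 48.10 ✓; ∠ENK = 99.90° ✓; |NK| = 39.30 ✓; ∠(NK, KM) = 89.99° ✓; |KM| = 5.500 ✗.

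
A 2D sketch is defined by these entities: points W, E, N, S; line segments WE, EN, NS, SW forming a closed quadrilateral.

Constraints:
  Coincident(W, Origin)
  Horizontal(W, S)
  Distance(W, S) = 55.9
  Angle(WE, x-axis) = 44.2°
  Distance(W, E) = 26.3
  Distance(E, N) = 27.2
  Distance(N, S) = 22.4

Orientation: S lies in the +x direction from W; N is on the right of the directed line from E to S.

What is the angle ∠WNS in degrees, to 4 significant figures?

161.7°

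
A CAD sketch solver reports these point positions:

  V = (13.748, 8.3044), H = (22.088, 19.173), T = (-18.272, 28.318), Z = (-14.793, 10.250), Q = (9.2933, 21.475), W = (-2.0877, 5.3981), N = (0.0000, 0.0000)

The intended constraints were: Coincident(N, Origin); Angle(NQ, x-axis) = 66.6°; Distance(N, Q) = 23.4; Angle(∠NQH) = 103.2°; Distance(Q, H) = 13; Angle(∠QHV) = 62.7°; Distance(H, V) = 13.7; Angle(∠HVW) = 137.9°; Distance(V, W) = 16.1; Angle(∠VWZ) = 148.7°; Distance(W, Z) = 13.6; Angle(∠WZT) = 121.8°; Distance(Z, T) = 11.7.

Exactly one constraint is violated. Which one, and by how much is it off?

Distance(Z, T) = 11.7 — off by 6.70.

N = (0.00, 0.00) ✓; NQ at 66.60° ✓; |NQ| = 23.40 ✓; ∠NQH = 103.2° ✓; |QH| = 13.00 ✓; ∠QHV = 62.70° ✓; |HV| = 13.70 ✓; ∠HVW = 137.9° ✓; |VW| = 16.10 ✓; ∠VWZ = 148.7° ✓; |WZ| = 13.60 ✓; ∠WZT = 121.8° ✓; |ZT| = 18.40 ✗.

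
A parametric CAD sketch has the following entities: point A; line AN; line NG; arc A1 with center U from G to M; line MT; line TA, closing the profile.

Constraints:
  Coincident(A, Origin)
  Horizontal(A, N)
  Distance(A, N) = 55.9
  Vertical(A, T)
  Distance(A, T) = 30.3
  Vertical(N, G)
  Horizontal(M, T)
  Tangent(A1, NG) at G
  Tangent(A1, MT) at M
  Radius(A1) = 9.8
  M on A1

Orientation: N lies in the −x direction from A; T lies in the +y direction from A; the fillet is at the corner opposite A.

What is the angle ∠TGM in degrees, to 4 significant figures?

35.06°

A is at the origin; A and N share the same y with |AN| = 55.9 and N on the −x side, so N = (-55.90, 0.000). A and T share the same x with |AT| = 30.3 and T on the +y side, so T = (0.000, 30.30). The virtual corner opposite A is at (-55.90, 30.30). Tangency of A1 to NG means the radius UG is perpendicular to NG and the tangent condition forces UM to be normal to MT, with radius 9.8, so the center U sits 9.8 in from both sides at U = (-46.10, 20.50). That places the tangent points at G = (-55.90, 20.50) on NG and M = (-46.10, 30.30) on MT. Then cos ∠TGM = GT·GM / (|GT||GM|), giving 35.06°.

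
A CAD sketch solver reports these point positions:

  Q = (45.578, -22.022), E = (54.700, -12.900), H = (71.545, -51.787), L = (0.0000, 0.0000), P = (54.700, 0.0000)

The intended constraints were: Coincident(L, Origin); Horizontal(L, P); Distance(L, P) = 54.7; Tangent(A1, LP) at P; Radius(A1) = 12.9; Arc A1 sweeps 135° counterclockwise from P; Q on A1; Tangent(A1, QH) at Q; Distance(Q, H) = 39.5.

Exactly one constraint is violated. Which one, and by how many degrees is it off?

Tangent(A1, QH) at Q — off by 3.90°.

L = (0.00, 0.00) ✓; L.y = 0.00, P.y = 0.00 ✓; |LP| = 54.70 ✓; ∠(EP, PL) = 90.00° ✓; |EP| = 12.90 ✓; bearing(E→Q) − bearing(E→P) = 135.0° ✓; |EQ| = 12.90 ✓; ∠(EQ, QH) = 93.90° ✗; |QH| = 39.50 ✓.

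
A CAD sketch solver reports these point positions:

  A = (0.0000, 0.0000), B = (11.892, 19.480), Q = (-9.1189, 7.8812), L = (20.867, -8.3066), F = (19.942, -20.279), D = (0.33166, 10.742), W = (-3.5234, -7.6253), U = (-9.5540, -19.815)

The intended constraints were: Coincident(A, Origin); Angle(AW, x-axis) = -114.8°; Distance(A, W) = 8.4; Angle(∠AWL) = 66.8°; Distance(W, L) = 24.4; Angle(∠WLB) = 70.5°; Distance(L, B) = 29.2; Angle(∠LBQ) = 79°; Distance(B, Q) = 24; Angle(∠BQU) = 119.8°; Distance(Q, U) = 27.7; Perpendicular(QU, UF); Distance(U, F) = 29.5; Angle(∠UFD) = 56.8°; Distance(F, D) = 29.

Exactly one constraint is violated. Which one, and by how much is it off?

Distance(F, D) = 29 — off by 7.70.

A = (0.00, 0.00) ✓; AW at -114.8° ✓; |AW| = 8.400 ✓; ∠AWL = 66.80° ✓; |WL| = 24.40 ✓; ∠WLB = 70.50° ✓; |LB| = 29.20 ✓; ∠LBQ = 79.00° ✓; |BQ| = 24.00 ✓; ∠BQU = 119.8° ✓; |QU| = 27.70 ✓; ∠(QU, UF) = 90.00° ✓; |UF| = 29.50 ✓; ∠UFD = 56.80° ✓; |FD| = 36.70 ✗.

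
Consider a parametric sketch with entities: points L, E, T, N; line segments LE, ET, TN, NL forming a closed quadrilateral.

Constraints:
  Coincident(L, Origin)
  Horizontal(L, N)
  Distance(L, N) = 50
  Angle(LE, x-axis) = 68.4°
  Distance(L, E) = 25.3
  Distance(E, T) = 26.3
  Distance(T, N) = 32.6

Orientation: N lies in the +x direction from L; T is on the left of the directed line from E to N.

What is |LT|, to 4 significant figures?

45.47

Checks: |ET| = 26.30 ✓; |TN| = 32.60 ✓.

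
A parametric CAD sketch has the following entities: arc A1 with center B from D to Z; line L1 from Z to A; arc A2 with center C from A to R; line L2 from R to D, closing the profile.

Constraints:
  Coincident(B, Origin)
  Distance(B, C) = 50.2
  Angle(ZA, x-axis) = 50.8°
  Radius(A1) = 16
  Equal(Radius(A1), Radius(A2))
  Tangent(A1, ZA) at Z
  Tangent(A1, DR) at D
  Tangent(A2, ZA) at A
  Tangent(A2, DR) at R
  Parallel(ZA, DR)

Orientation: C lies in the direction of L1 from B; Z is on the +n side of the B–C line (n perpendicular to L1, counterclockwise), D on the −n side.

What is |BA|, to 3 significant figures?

52.7

The slot axis is L1's direction at 50.8°, so u = (cos 50.8°, sin 50.8°) = (0.632, 0.775) and n = (−sin 50.8°, cos 50.8°) = (-0.775, 0.632). B is at the origin and C lies 50.2 along u from B, so C = 50.2·u = (31.7, 38.9). Tangency of A1 to both parallel lines with radius 16.0 puts Z and D at B ± 16.0·n: Z = (-12.4, 10.1), D = (12.4, -10.1). Equal radii place A and R the same way about C: A = C + 16.0·n = (19.3, 49.0), R = C − 16.0·n = (44.1, 28.8). Then |BA| = |A − B| = 52.7.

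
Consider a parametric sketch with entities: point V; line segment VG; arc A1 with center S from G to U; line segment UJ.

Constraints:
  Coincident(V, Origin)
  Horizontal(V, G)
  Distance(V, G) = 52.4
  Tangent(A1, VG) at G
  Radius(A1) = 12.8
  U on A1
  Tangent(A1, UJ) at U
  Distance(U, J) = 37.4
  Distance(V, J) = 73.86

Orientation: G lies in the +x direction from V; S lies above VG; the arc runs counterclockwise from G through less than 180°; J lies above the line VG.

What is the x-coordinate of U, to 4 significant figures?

64.48

Checks: |SU| = 12.80 ✓; ∠(SU, UJ) = 90.00° ✓; |UJ| = 37.40 ✓; |VJ| = 73.86 ✓.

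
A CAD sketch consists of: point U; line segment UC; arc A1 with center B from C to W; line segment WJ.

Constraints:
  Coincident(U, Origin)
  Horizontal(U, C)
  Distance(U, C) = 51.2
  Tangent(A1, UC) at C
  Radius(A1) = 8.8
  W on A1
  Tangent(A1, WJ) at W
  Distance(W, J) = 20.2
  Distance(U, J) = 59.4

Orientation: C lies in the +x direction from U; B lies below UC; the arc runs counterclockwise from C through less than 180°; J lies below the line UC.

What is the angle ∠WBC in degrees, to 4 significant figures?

112.4°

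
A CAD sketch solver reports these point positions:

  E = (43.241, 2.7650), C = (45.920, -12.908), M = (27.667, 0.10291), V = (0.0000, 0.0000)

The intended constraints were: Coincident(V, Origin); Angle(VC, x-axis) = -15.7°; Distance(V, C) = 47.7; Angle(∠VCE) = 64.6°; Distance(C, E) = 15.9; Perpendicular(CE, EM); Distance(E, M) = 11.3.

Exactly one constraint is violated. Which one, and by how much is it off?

Distance(E, M) = 11.3 — off by 4.50.

V = (0.00, 0.00) ✓; VC at -15.70° ✓; |VC| = 47.70 ✓; ∠VCE = 64.60° ✓; |CE| = 15.90 ✓; ∠(CE, EM) = 90.00° ✓; |EM| = 15.80 ✗.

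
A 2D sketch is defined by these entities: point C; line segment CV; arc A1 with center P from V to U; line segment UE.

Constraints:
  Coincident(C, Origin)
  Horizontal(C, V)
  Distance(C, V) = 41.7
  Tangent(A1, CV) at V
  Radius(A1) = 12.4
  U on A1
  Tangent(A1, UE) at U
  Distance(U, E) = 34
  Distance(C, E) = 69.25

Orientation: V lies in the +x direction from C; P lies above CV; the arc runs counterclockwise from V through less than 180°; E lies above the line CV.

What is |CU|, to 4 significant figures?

55.75

C is at the origin; C and V share the same y with |CV| = 41.7 and V on the +x side, so V = (41.70, 0.000). Since A1 is tangent to CV there, PV ⟂ CV, so P = V + (0, 12.4) = (41.70, 12.40). Since PU ⟂ UE (tangency), |PE| = √(12.4² + 34.0²) = 36.19 regardless of where U sits on A1. So E lies on both circle(C, 69.25) and circle(P, 36.19); the above-CV intersection is E = (50.35, 47.54). U is the foot of the tangent from E: U = (54.03, 13.74).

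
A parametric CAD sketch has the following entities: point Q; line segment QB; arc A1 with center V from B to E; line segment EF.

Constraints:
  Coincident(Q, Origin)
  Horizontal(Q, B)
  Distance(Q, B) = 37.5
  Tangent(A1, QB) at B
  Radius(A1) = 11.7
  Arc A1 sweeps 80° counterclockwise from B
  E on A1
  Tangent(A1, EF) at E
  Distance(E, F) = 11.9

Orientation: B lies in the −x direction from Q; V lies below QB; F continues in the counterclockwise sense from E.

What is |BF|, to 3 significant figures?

25.3

Q is at the origin; Q and B share the same y with |QB| = 37.5 and B on the −x side, so B = (-37.5, 0.00). A1 meets QB tangentially, so VB is at right angles to QB, so V = B + (0, -11.7) = (-37.5, -11.7). On A1, B sits at bearing 90° from V; an 80° counterclockwise sweep puts E at bearing 170°, so E = V + 11.7·(cos 170°, sin 170°) = (-49.0, -9.67). Tangency of A1 to EF means the radius VE is perpendicular to EF, so EF runs along (−sin 170°, cos 170°); with |EF| = 11.9, F = (-51.1, -21.4). Then |BF| = |F − B| = 25.3.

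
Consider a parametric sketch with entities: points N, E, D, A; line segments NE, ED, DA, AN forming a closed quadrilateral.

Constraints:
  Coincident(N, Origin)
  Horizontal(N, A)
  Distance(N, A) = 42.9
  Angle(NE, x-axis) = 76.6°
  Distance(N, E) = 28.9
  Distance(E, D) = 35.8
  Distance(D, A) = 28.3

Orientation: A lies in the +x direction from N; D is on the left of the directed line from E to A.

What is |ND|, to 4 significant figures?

51.06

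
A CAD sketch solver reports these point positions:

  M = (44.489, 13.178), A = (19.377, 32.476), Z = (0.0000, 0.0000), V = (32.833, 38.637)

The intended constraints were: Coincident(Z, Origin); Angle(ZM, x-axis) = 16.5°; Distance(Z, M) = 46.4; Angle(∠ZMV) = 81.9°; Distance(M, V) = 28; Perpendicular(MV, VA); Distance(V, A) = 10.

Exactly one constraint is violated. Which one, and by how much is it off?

Distance(V, A) = 10 — off by 4.80.

Z = (0.00, 0.00) ✓; ZM at 16.50° ✓; |ZM| = 46.40 ✓; ∠ZMV = 81.90° ✓; |MV| = 28.00 ✓; ∠(MV, VA) = 90.00° ✓; |VA| = 14.80 ✗.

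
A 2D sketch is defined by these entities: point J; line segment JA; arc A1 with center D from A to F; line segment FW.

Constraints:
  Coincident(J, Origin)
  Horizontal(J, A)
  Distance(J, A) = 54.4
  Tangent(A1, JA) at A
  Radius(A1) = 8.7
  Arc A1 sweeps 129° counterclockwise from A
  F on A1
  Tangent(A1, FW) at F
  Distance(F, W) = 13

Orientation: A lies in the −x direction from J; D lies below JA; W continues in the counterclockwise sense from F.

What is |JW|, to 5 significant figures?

58.278

On A1, A sits at bearing 90° from D; a 129° counterclockwise sweep puts F at bearing 219°, so F = D + 8.7·(cos 219°, sin 219°) = (-61.161, -14.175). Tangency of A1 to FW means the radius DF is perpendicular to FW, so FW runs along (−sin 219°, cos 219°); with |FW| = 13.0, W = (-52.980, -24.278). Then |JW| = |W − J| = 58.278.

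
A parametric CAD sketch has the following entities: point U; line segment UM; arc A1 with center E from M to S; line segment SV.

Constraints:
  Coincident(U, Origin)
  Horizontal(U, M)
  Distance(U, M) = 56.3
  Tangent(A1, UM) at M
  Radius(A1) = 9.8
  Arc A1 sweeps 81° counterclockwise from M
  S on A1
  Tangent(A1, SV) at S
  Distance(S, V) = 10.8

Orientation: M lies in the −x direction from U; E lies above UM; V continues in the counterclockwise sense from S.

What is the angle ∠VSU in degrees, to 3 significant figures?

91.1°

U is at the origin; UM is horizontal with |UM| = 56.3 and M on the −x side, so M = (-56.3, 0.00). Tangency of A1 to UM means the radius EM is perpendicular to UM, so E = M + (0, 9.8) = (-56.3, 9.80). On A1, M sits at bearing -90° from E; an 81° counterclockwise sweep puts S at bearing -9°, so S = E + 9.8·(cos -9°, sin -9°) = (-46.6, 8.27). Tangency of A1 to SV means the radius ES is perpendicular to SV, so SV runs along (−sin -9°, cos -9°); with |SV| = 10.8, V = (-44.9, 18.9). Then cos ∠VSU = SV·SU / (|SV||SU|), giving 91.1°.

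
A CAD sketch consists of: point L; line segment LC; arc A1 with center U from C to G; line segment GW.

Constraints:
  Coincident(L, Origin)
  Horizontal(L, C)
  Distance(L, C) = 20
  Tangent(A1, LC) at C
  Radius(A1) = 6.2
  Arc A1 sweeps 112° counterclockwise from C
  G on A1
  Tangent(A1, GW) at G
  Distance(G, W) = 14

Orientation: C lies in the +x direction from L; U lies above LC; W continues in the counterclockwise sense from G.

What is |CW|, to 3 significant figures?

21.5

On A1, C sits at bearing -90° from U; a 112° counterclockwise sweep puts G at bearing 22°, so G = U + 6.2·(cos 22°, sin 22°) = (25.7, 8.52). The tangent condition forces UG to be normal to GW, so GW runs along (−sin 22°, cos 22°); with |GW| = 14.0, W = (20.5, 21.5). Then |CW| = |W − C| = 21.5.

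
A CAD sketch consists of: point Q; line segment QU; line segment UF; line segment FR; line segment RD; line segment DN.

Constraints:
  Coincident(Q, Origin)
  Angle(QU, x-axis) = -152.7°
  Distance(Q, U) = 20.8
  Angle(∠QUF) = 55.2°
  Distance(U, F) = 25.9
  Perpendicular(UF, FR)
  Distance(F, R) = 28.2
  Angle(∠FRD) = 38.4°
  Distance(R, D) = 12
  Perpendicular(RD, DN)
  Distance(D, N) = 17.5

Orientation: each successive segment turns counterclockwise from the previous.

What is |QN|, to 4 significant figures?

22.26

Q is at the origin; QU runs at -152.7° with length 20.8, so U = (-18.48, -9.540). ∠QUF = 55.2° gives UF at -27.90° from the x-axis; with |UF| = 25.9, F = (4.406, -21.66). UF is perpendicular to FR, so FR runs at 62.10°; with |FR| = 28.2, R = (17.60, 3.263). ∠FRD = 38.4° gives RD at -156.3° from the x-axis; with |RD| = 12.0, D = (6.614, -1.560). RD ⟂ DN, so DN runs at -66.30°; with |DN| = 17.5, N = (13.65, -17.58). Then |QN| = |N − Q| = 22.26.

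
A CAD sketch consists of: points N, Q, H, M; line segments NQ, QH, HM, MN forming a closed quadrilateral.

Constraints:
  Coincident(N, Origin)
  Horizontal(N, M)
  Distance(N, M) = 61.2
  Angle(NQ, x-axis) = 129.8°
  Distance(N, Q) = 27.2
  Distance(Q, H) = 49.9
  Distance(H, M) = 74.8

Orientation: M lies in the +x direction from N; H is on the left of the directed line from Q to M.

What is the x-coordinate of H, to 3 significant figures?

15.0

N is at the origin; N and M share the same y with |NM| = 61.2 and M in +x, so M = (61.2, 0). NQ runs at 129.8° with |NQ| = 27.2, so Q = (-17.4, 20.9). H is determined by |QH| = 49.9 and |HM| = 74.8 together: it lies at the intersection of circle(Q, 49.9) and circle(M, 74.8). With |QM| = 81.3, the foot of the radical line on QM is 21.6 from Q and the perpendicular offset is √(49.9² − 21.6²) = 45.0. Taking the left-of-QM solution: H = (15.0, 58.8).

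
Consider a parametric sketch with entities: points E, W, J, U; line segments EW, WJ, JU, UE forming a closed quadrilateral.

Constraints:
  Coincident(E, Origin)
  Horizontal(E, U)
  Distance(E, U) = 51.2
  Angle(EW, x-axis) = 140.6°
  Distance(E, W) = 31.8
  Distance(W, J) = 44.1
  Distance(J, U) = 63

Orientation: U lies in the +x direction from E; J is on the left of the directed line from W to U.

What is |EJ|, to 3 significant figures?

48.6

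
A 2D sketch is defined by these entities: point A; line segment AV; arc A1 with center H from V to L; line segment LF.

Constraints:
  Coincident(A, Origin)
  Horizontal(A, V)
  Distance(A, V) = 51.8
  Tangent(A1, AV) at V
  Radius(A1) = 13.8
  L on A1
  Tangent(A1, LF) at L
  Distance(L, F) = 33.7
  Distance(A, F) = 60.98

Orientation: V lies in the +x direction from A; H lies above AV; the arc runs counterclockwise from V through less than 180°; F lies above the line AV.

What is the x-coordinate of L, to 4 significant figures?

61.68

A is at the origin; AV is horizontal with |AV| = 51.8 and V on the +x side, so V = (51.80, 0.000). The tangent condition forces HV to be normal to AV, so H = V + (0, 13.8) = (51.80, 13.80). Since HL ⟂ LF (tangency), |HF| = √(13.8² + 33.7²) = 36.42 regardless of where L sits on A1. So F lies on both circle(A, 60.98) and circle(H, 36.42); the above-AV intersection is F = (38.16, 47.56). L is the foot of the tangent from F: L = (61.68, 23.43).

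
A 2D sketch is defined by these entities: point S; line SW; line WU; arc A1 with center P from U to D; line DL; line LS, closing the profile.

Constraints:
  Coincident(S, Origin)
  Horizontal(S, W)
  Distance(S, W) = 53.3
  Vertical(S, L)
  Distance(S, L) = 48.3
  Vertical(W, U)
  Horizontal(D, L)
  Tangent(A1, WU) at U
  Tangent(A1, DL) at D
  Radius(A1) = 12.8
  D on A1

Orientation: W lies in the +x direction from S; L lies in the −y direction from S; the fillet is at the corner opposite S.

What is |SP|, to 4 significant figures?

53.86

S is at the origin; SW is horizontal with |SW| = 53.3 and W on the +x side, so W = (53.30, 0.000). SL is vertical with |SL| = 48.3 and L on the −y side, so L = (0.000, -48.30). The virtual corner opposite S is at (53.30, -48.30). Since A1 is tangent to WU there, PU ⟂ WU and since A1 is tangent to DL there, PD ⟂ DL, with radius 12.8, so the center P sits 12.8 in from both sides at P = (40.50, -35.50). Then |SP| = |P − S| = 53.86.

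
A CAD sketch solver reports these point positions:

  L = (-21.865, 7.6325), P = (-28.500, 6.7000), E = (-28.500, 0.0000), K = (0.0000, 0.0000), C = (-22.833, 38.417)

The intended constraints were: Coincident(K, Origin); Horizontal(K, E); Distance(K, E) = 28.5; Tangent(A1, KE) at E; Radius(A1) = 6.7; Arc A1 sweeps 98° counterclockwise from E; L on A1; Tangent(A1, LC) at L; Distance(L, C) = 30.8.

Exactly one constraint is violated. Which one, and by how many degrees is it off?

Tangent(A1, LC) at L — off by 6.20°.

K = (0.00, 0.00) ✓; K.y = 0.00, E.y = 0.00 ✓; |KE| = 28.50 ✓; ∠(PE, EK) = 90.00° ✓; |PE| = 6.700 ✓; bearing(P→L) − bearing(P→E) = 98.00° ✓; |PL| = 6.700 ✓; ∠(PL, LC) = 96.20° ✗; |LC| = 30.80 ✓.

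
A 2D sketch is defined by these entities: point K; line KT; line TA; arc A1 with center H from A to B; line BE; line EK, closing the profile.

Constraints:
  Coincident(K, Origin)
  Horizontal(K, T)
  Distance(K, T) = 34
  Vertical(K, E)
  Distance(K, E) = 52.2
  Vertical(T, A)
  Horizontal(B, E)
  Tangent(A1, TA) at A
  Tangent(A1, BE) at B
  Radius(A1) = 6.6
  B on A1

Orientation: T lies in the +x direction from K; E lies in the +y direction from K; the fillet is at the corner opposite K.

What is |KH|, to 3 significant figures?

53.2

K and E share the same x with |KE| = 52.2 and E on the +y side, so E = (0.00, 52.2). The virtual corner opposite K is at (34.0, 52.2). Tangency of A1 to TA means the radius HA is perpendicular to TA and the tangent condition forces HB to be normal to BE, with radius 6.6, so the center H sits 6.6 in from both sides at H = (27.4, 45.6). Then |KH| = |H − K| = 53.2.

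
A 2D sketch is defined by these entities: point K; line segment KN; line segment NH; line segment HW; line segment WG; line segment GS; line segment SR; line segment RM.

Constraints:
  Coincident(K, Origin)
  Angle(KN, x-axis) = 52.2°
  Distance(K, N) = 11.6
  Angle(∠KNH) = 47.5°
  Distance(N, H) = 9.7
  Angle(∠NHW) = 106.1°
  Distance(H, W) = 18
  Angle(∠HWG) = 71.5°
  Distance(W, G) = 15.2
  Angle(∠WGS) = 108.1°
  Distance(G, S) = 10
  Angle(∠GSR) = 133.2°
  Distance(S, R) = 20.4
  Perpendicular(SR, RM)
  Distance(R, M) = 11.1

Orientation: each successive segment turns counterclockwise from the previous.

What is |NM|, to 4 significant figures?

17.49

∠GSR = 133.2° gives SR at 125.8° from the x-axis; with |SR| = 20.4, R = (-1.057, 18.97). The perpendicularity gives RM at right angles to SR, so RM runs at -144.2°; with |RM| = 11.1, M = (-10.06, 12.47). Then |NM| = |M − N| = 17.49.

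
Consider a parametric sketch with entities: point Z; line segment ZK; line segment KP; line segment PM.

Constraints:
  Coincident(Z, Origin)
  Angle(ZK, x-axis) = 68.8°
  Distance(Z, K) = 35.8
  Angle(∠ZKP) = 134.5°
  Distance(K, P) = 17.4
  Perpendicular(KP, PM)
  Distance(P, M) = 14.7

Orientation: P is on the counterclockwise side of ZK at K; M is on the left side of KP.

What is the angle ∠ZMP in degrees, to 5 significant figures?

104.30°

Z is at the origin; ZK runs at 68.8° with length 35.8, so K = 35.8·(cos 68.8°, sin 68.8°) = (12.946, 33.377). ∠ZKP = 134.5°, so KP runs at 68.8° + (180° − 134.5°) = 114.30° from the x-axis; with |KP| = 17.4, P = K + 17.4·(cos 114.30°, sin 114.30°) = (5.7858, 49.236). KP is perpendicular to PM; with |PM| = 14.7 on the left of KP, M = P + 14.7·(-0.91140, -0.41151) = (-7.6118, 43.186). Then cos ∠ZMP = MZ·MP / (|MZ||MP|), giving 104.30°.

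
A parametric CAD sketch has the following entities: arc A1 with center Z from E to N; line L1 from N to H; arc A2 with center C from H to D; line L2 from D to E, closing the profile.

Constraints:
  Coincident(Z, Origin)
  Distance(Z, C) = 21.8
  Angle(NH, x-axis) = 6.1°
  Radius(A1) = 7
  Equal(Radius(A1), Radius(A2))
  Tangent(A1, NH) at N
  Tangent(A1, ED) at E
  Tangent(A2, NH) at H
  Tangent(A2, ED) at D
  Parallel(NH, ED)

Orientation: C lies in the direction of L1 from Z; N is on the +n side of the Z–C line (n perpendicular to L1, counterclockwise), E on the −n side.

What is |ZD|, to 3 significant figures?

22.9

The slot axis is L1's direction at 6.1°, so u = (cos 6.1°, sin 6.1°) = (0.994, 0.106) and n = (−sin 6.1°, cos 6.1°) = (-0.106, 0.994). Z is at the origin and C lies 21.8 along u from Z, so C = 21.8·u = (21.7, 2.32). Tangency of A1 to both parallel lines with radius 7.0 puts N and E at Z ± 7.0·n: N = (-0.744, 6.96), E = (0.744, -6.96). Equal radii place H and D the same way about C: H = C + 7.0·n = (20.9, 9.28), D = C − 7.0·n = (22.4, -4.64). Then |ZD| = |D − Z| = 22.9.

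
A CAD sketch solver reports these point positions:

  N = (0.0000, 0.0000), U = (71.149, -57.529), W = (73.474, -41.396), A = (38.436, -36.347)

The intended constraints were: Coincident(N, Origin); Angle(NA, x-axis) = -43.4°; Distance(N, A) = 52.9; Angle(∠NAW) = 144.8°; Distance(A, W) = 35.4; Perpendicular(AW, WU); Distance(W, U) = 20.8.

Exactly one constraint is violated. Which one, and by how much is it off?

Distance(W, U) = 20.8 — off by 4.50.

N = (0.00, 0.00) ✓; NA at -43.40° ✓; |NA| = 52.90 ✓; ∠NAW = 144.8° ✓; |AW| = 35.40 ✓; ∠(AW, WU) = 90.00° ✓; |WU| = 16.30 ✗.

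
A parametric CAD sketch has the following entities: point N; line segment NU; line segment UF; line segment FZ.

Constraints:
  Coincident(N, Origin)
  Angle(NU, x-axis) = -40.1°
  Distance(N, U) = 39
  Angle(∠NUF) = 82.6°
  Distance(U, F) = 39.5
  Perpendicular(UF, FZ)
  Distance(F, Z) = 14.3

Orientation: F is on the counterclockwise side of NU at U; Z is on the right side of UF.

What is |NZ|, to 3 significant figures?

63.2

∠NUF = 82.6°, so UF runs at -40.1° + (180° − 82.6°) = 57.3° from the x-axis; with |UF| = 39.5, F = U + 39.5·(cos 57.3°, sin 57.3°) = (51.2, 8.12). The perpendicularity gives FZ at right angles to UF; with |FZ| = 14.3 on the right of UF, Z = F + 14.3·(0.842, -0.540) = (63.2, 0.393). Then |NZ| = |Z − N| = 63.2.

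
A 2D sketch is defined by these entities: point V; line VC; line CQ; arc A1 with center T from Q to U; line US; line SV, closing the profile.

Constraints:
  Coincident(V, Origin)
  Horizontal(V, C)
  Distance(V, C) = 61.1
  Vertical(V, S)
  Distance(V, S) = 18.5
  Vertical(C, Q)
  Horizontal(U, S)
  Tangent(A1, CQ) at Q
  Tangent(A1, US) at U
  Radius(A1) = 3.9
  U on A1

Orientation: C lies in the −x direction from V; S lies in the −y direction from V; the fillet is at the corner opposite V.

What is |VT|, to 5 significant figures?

59.034

VS is vertical with |VS| = 18.5 and S on the −y side, so S = (0.0000, -18.500). The virtual corner opposite V is at (-61.100, -18.500). Tangency of A1 to CQ means the radius TQ is perpendicular to CQ and since A1 is tangent to US there, TU ⟂ US, with radius 3.9, so the center T sits 3.9 in from both sides at T = (-57.200, -14.600). Then |VT| = |T − V| = 59.034.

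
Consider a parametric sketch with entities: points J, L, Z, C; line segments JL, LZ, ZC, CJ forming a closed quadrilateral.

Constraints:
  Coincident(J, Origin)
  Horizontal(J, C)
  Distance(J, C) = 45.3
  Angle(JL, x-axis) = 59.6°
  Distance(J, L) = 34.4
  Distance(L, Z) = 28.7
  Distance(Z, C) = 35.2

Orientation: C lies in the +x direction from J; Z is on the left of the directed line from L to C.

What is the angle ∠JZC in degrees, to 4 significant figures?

51.88°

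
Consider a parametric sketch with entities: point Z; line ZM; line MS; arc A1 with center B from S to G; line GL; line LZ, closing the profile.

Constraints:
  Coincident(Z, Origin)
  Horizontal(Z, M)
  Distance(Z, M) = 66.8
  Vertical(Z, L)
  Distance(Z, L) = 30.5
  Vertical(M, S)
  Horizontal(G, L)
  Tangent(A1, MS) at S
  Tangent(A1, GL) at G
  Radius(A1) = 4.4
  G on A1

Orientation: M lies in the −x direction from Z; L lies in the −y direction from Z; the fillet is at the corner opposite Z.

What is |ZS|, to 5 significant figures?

71.718

Z is at the origin; ZM is horizontal with |ZM| = 66.8 and M on the −x side, so M = (-66.800, 0.0000). ZL is vertical with |ZL| = 30.5 and L on the −y side, so L = (0.0000, -30.500). The virtual corner opposite Z is at (-66.800, -30.500). Tangency of A1 to MS means the radius BS is perpendicular to MS and tangency of A1 to GL means the radius BG is perpendicular to GL, with radius 4.4, so the center B sits 4.4 in from both sides at B = (-62.400, -26.100). That places the tangent points at S = (-66.800, -26.100) on MS and G = (-62.400, -30.500) on GL. Then |ZS| = |S − Z| = 71.718.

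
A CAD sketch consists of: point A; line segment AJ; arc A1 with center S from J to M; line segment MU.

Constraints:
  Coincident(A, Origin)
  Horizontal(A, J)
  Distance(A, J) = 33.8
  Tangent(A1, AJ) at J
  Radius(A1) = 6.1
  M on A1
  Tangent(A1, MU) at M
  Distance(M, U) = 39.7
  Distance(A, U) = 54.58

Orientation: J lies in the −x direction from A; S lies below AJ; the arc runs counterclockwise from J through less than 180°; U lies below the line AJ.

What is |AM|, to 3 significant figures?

40.4

Checks: |SM| = 6.100 ✓; ∠(SM, MU) = 90.00° ✓; |MU| = 39.70 ✓; |AU| = 54.58 ✓.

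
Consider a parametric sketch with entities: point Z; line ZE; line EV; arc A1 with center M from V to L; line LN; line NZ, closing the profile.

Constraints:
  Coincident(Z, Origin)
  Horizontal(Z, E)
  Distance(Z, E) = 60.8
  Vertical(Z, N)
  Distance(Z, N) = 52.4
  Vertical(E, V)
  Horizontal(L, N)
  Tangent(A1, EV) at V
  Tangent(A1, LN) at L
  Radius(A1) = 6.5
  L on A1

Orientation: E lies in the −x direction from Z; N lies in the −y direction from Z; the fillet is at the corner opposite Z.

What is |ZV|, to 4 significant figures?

76.18

Z is at the origin; ZE is horizontal with |ZE| = 60.8 and E on the −x side, so E = (-60.80, 0.000). Z and N share the same x with |ZN| = 52.4 and N on the −y side, so N = (0.000, -52.40). The virtual corner opposite Z is at (-60.80, -52.40). Tangency of A1 to EV means the radius MV is perpendicular to EV and A1 meets LN tangentially, so ML is at right angles to LN, with radius 6.5, so the center M sits 6.5 in from both sides at M = (-54.30, -45.90). That places the tangent points at V = (-60.80, -45.90) on EV and L = (-54.30, -52.40) on LN. Then |ZV| = |V − Z| = 76.18.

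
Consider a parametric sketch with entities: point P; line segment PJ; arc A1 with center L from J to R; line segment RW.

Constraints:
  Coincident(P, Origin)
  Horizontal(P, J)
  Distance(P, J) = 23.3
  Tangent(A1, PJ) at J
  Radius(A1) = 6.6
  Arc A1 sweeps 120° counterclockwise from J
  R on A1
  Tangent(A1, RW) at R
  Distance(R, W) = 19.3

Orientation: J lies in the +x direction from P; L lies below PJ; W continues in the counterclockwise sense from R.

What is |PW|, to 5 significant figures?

38.079

P is at the origin; PJ is horizontal with |PJ| = 23.3 and J on the +x side, so J = (23.300, 0.0000). The tangent condition forces LJ to be normal to PJ, so L = J + (0, -6.6) = (23.300, -6.6000). On A1, J sits at bearing 90° from L; a 120° counterclockwise sweep puts R at bearing 210°, so R = L + 6.6·(cos 210°, sin 210°) = (17.584, -9.9000). The tangent condition forces LR to be normal to RW, so RW runs along (−sin 210°, cos 210°); with |RW| = 19.3, W = (27.234, -26.614). Then |PW| = |W − P| = 38.079.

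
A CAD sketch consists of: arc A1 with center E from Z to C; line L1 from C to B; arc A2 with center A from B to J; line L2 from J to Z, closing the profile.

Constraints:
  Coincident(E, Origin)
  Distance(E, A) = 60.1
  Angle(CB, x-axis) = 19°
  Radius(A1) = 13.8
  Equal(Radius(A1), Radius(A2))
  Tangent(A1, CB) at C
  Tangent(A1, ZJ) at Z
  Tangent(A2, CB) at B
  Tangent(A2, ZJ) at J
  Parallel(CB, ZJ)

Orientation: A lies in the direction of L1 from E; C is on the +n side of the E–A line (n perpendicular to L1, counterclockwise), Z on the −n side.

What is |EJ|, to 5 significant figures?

61.664

The slot axis is L1's direction at 19.0°, so u = (cos 19.0°, sin 19.0°) = (0.94552, 0.32557) and n = (−sin 19.0°, cos 19.0°) = (-0.32557, 0.94552). E is at the origin and A lies 60.1 along u from E, so A = 60.1·u = (56.826, 19.567). Tangency of A1 to both parallel lines with radius 13.8 puts C and Z at E ± 13.8·n: C = (-4.4928, 13.048), Z = (4.4928, -13.048). Equal radii place B and J the same way about A: B = A + 13.8·n = (52.333, 32.615), J = A − 13.8·n = (61.319, 6.5185). Then |EJ| = |J − E| = 61.664.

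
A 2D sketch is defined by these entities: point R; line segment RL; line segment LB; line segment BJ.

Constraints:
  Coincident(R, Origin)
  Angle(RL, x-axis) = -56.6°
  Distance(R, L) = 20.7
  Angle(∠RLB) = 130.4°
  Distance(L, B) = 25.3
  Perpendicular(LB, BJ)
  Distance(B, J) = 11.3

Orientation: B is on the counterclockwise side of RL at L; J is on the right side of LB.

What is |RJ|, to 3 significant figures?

47.2

∠RLB = 130.4°, so LB runs at -56.6° + (180° − 130.4°) = -7.00° from the x-axis; with |LB| = 25.3, B = L + 25.3·(cos -7.00°, sin -7.00°) = (36.5, -20.4). LB is perpendicular to BJ; with |BJ| = 11.3 on the right of LB, J = B + 11.3·(-0.122, -0.993) = (35.1, -31.6). Then |RJ| = |J − R| = 47.2.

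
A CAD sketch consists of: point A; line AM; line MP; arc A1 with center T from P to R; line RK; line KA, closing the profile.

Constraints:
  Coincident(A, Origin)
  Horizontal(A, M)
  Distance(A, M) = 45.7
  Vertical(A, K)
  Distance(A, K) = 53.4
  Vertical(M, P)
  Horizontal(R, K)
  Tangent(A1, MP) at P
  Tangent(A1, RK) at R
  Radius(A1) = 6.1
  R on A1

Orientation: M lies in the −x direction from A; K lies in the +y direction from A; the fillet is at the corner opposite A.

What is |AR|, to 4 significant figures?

66.48

A is at the origin; A and M share the same y with |AM| = 45.7 and M on the −x side, so M = (-45.70, 0.000). AK is vertical with |AK| = 53.4 and K on the +y side, so K = (0.000, 53.40). The virtual corner opposite A is at (-45.70, 53.40). A1 meets MP tangentially, so TP is at right angles to MP and the tangent condition forces TR to be normal to RK, with radius 6.1, so the center T sits 6.1 in from both sides at T = (-39.60, 47.30). That places the tangent points at P = (-45.70, 47.30) on MP and R = (-39.60, 53.40) on RK. Then |AR| = |R − A| = 66.48.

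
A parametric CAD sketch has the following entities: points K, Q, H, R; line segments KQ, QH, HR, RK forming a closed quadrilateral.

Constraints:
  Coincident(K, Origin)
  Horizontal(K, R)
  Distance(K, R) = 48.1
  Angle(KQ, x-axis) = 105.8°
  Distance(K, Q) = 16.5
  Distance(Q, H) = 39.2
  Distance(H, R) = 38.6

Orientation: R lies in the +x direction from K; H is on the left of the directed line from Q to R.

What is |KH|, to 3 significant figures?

45.6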